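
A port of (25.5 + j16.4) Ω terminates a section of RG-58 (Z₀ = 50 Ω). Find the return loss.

Γ = (-24.5 + j16.4)/(75.5 + j16.4), |Γ| = 0.382
RL = −20·log₁₀|Γ| = −20·log₁₀(0.382)

RL ≈ 8.37 dB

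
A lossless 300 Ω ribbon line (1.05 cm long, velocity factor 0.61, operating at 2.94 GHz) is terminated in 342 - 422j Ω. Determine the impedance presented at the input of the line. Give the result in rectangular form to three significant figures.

λ = v/f = 0.61·c / 2.94 GHz = 0.0622 m
βl = 2π·l/λ = 2π × 0.169 = 60.7°
tan(βl) = tan(60.7°) = 1.78
Z_in = Z_0·(Z_L + jZ_0·tanβl)/(Z_0 + jZ_L·tanβl)
     = 300·(342 + j113)/(1050 + j610)

Z_in ≈ 86.9 − j18.1 Ω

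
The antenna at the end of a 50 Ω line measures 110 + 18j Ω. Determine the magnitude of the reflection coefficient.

|Γ| ≈ 0.389

Γ = (Z_L − Z_0)/(Z_L + Z_0) = (60 + j18)/(160 + j18)
|Γ| = 62.6/161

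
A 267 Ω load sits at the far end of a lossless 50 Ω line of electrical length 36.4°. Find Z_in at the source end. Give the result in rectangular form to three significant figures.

tan(βl) = tan(36.4°) = 0.737
Z_in = Z_0·(Z_L + jZ_0·tanβl)/(Z_0 + jZ_L·tanβl)
     = 50·(267 + j36.9)/(50 + j197)

Z_in ≈ 25 − j61.5 Ω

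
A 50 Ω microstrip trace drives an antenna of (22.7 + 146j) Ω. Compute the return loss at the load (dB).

Γ = (-27.3 + j146)/(72.7 + j146), |Γ| = 0.911
RL = −20·log₁₀|Γ| = −20·log₁₀(0.911)

RL ≈ 0.813 dB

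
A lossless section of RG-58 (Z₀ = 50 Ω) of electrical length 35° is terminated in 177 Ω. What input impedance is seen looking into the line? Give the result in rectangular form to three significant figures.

tan(βl) = tan(35°) = 0.7
Z_in = Z_0·(Z_L + jZ_0·tanβl)/(Z_0 + jZ_L·tanβl)
     = 50·(177 + j35)/(50 + j124)

Z_in ≈ 36.9 − j56.5 Ω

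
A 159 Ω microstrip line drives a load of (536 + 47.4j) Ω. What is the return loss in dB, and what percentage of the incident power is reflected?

Γ = (377 + j47.4)/(695 + j47.4), |Γ| = 0.545
RL = −20·log₁₀(0.545) = 5.26 dB
P_refl/P_inc = |Γ|² = 0.298

RL ≈ 5.26 dB; 29.8% of incident power reflected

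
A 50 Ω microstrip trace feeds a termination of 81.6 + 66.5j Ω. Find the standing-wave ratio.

VSWR ≈ 2.99

Γ = (Z_L − Z_0)/(Z_L + Z_0) = (31.6 + j66.5)/(131.6 + j66.5)
|Γ| = 73.6/147 = 0.499
VSWR = (1 + |Γ|)/(1 − |Γ|) = 1.5/0.501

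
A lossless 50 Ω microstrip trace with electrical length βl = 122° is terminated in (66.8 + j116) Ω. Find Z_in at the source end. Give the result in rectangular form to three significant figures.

tan(βl) = tan(122°) = -1.6
Z_in = Z_0·(Z_L + jZ_0·tanβl)/(Z_0 + jZ_L·tanβl)
     = 50·(66.8 + j36)/(236 − j107)

Z_in ≈ 8.88 + j11.7 Ω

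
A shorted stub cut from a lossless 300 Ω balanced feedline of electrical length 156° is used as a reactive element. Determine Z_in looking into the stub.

tan(βl) = -0.445
For a shorted stub, Z_in = jZ_0·tan(βl)

Z_in ≈ −j134 Ω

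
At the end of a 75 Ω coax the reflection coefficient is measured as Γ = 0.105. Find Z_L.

Z_L ≈ 92.6 Ω

Z_L = Z_0·(1 + Γ)/(1 − Γ) = 75·(1.1)/(0.895)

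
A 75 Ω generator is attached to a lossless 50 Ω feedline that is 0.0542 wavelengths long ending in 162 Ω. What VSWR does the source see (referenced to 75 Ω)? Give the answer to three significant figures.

VSWR ≈ 2.49

βl = 2π × 0.0542 = 19.5°
tan(βl) = 0.354
Z_in = Z_0·(Z_L + jZ_0·tanβl)/(Z_0 + jZ_L·tanβl) = 78.7 − j72.6 Ω
Γ_s = (Z_in − Z_s)/(Z_in + Z_s) = (3.66 − j72.6)/(154 − j72.6), |Γ_s| = 0.428
VSWR = (1 + |Γ_s|)/(1 − |Γ_s|)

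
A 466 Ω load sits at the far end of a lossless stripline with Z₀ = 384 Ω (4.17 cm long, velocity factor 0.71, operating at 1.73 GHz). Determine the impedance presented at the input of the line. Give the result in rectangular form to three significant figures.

Z_in ≈ 348 + j60.8 Ω

λ = v/f = 0.71·c / 1.73 GHz = 0.123 m
βl = 2π·l/λ = 2π × 0.339 = 122°
tan(βl) = tan(122°) = -1.6
Z_in = Z_0·(Z_L + jZ_0·tanβl)/(Z_0 + jZ_L·tanβl)
     = 384·(466 − j616)/(384 − j748)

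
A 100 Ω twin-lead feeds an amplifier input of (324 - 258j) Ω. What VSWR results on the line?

Γ = (Z_L − Z_0)/(Z_L + Z_0) = (224 − j258)/(424 − j258)
|Γ| = 342/496 = 0.688
VSWR = (1 + |Γ|)/(1 − |Γ|) = 1.69/0.312

VSWR ≈ 5.42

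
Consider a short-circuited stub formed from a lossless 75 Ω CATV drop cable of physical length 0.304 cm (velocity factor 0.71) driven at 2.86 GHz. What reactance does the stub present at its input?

λ = v/f = 0.71·c / 2.86 GHz = 0.0745 m
βl = 2π·l/λ = 2π × 0.0408 = 14.7°
tan(βl) = 0.262
For a short-circuited stub, Z_in = jZ_0·tan(βl)

X_in ≈ 19.7 Ω (inductive)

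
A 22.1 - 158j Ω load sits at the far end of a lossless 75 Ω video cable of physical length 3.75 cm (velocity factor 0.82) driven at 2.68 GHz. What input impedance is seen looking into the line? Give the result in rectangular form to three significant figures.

λ = v/f = 0.82·c / 2.68 GHz = 0.0918 m
βl = 2π·l/λ = 2π × 0.409 = 147°
tan(βl) = tan(147°) = -0.648
Z_in = Z_0·(Z_L + jZ_0·tanβl)/(Z_0 + jZ_L·tanβl)
     = 75·(22.1 − j207)/(-27.3 − j14.3)

Z_in ≈ 185 + j470 Ω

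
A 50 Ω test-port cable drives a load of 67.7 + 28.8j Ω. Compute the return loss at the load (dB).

RL ≈ 11.1 dB

Γ = (17.7 + j28.8)/(117.7 + j28.8), |Γ| = 0.279
RL = −20·log₁₀|Γ| = −20·log₁₀(0.279)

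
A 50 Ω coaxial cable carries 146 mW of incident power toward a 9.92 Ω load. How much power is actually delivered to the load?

Γ = (9.92 − 50)/(9.92 + 50) = -0.669
|Γ|² = 0.447
P_refl = |Γ|²·P_inc = 65.3 mW, P_del = (1 − |Γ|²)·P_inc = 80.7 mW

P_delivered ≈ 80.7 mW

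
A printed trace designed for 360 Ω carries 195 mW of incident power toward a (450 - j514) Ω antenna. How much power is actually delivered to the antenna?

P_delivered ≈ 137 mW

|Γ| = |(90 − j514)/(810 − j514)| = 0.544
|Γ|² = 0.296
P_refl = |Γ|²·P_inc = 57.7 mW, P_del = (1 − |Γ|²)·P_inc = 137 mW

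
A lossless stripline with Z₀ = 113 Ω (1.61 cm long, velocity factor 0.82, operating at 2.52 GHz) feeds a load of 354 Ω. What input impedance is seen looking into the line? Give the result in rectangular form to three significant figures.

λ = v/f = 0.82·c / 2.52 GHz = 0.0976 m
βl = 2π·l/λ = 2π × 0.165 = 59.4°
tan(βl) = tan(59.4°) = 1.69
Z_in = Z_0·(Z_L + jZ_0·tanβl)/(Z_0 + jZ_L·tanβl)
     = 113·(354 + j191)/(113 + j598)

Z_in ≈ 47 − j58 Ω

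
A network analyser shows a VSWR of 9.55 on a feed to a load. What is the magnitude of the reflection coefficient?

|Γ| = (S − 1)/(S + 1) = (9.55 − 1)/(9.55 + 1) = 8.55/10.6

|Γ| ≈ 0.81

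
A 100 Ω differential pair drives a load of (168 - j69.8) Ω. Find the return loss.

RL ≈ 9.07 dB

Γ = (68 − j69.8)/(268 − j69.8), |Γ| = 0.352
RL = −20·log₁₀|Γ| = −20·log₁₀(0.352)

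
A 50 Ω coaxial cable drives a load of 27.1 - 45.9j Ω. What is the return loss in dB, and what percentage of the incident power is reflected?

Γ = (-22.9 − j45.9)/(77.1 − j45.9), |Γ| = 0.572
RL = −20·log₁₀(0.572) = 4.86 dB
P_refl/P_inc = |Γ|² = 0.327

RL ≈ 4.86 dB; 32.7% of incident power reflected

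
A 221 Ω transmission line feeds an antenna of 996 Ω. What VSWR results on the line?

VSWR ≈ 4.51

For a purely resistive load, VSWR = R_L/Z_0 or Z_0/R_L (whichever > 1) = 996/221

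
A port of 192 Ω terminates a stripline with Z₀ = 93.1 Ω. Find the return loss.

Γ = (192 − 93.1)/(192 + 93.1) = 0.347
RL = −20·log₁₀|Γ| = −20·log₁₀(0.347)

RL ≈ 9.2 dB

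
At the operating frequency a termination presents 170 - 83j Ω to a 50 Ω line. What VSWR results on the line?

VSWR ≈ 4.27

Γ = (Z_L − Z_0)/(Z_L + Z_0) = (120 − j83)/(220 − j83)
|Γ| = 146/235 = 0.621
VSWR = (1 + |Γ|)/(1 − |Γ|) = 1.62/0.379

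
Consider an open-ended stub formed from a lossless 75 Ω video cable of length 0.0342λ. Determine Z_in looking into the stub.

βl = 2π × 0.0342 = 12.3°
tan(βl) = 0.218
For an open-ended stub, Z_in = −jZ_0·cot(βl) = −jZ_0/tan(βl)

Z_in ≈ −j344 Ω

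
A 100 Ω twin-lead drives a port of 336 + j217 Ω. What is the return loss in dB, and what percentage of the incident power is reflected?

RL ≈ 3.63 dB; 43.3% of incident power reflected

Γ = (236 + j217)/(436 + j217), |Γ| = 0.658
RL = −20·log₁₀(0.658) = 3.63 dB
P_refl/P_inc = |Γ|² = 0.433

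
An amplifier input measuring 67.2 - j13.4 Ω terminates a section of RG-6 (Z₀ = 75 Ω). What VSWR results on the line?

VSWR ≈ 1.24

Γ = (Z_L − Z_0)/(Z_L + Z_0) = (-7.8 − j13.4)/(142.2 − j13.4)
|Γ| = 15.5/143 = 0.109
VSWR = (1 + |Γ|)/(1 − |Γ|) = 1.11/0.891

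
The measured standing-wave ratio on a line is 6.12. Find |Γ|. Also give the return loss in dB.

|Γ| = (S − 1)/(S + 1) = (6.12 − 1)/(6.12 + 1) = 5.12/7.12
RL = −20·log₁₀|Γ| = −20·log₁₀(0.719)

|Γ| ≈ 0.719; return loss ≈ 2.86 dB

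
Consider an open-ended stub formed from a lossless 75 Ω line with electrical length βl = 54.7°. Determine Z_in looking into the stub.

Z_in ≈ −j53.1 Ω

tan(βl) = 1.41
For an open-ended stub, Z_in = −jZ_0·cot(βl) = −jZ_0/tan(βl)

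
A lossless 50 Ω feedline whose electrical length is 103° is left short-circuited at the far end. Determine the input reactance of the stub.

X_in ≈ -217 Ω (capacitive)

tan(βl) = -4.33
For a short-circuited stub, Z_in = jZ_0·tan(βl)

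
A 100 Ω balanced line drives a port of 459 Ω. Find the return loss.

RL ≈ 3.85 dB

Γ = (459 − 100)/(459 + 100) = 0.642
RL = −20·log₁₀|Γ| = −20·log₁₀(0.642)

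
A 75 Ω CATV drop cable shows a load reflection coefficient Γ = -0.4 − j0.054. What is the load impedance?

Z_L ≈ 32 − j4.13 Ω

Z_L = Z_0·(1 + Γ)/(1 − Γ) = 75·(0.6 − j0.054)/(1.4 + j0.054)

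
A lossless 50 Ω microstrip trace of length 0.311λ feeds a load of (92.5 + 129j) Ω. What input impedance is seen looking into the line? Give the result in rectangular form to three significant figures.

Z_in ≈ 8.73 + j6.09 Ω

βl = 2π × 0.311 = 112°
tan(βl) = tan(112°) = -2.48
Z_in = Z_0·(Z_L + jZ_0·tanβl)/(Z_0 + jZ_L·tanβl)
     = 50·(92.5 + j5)/(370 − j229)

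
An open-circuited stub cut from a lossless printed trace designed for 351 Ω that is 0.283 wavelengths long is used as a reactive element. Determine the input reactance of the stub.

βl = 2π × 0.283 = 102°
tan(βl) = -4.75
For an open-circuited stub, Z_in = −jZ_0·cot(βl) = −jZ_0/tan(βl)

X_in ≈ 73.8 Ω (inductive)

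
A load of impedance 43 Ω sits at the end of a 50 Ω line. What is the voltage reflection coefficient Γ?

Γ = -0.0753

Γ = (Z_L − Z_0)/(Z_L + Z_0) = (43 − 50)/(43 + 50) = -7/93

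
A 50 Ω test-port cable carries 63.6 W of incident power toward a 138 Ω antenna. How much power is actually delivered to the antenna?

Γ = (138 − 50)/(138 + 50) = 0.468
|Γ|² = 0.219
P_refl = |Γ|²·P_inc = 13.9 W, P_del = (1 − |Γ|²)·P_inc = 49.7 W

P_delivered ≈ 49.7 W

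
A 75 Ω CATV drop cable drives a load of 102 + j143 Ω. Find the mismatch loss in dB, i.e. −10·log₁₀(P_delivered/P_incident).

mismatch loss ≈ 2.28 dB

Γ = (27 + j143)/(177 + j143), |Γ| = 0.64
|Γ|² = 0.409, so P_del/P_inc = 1 − |Γ|² = 0.591
ML = −10·log₁₀(1 − |Γ|²)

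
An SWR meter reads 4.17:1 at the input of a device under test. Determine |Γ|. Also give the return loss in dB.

|Γ| ≈ 0.613; return loss ≈ 4.25 dB

|Γ| = (S − 1)/(S + 1) = (4.17 − 1)/(4.17 + 1) = 3.17/5.17
RL = −20·log₁₀|Γ| = −20·log₁₀(0.613)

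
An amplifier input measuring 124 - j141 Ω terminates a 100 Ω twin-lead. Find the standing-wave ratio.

VSWR ≈ 3.35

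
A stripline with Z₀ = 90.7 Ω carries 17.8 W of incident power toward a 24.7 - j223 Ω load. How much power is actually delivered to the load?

P_delivered ≈ 2.53 W

|Γ| = |(-66 − j223)/(115.4 − j223)| = 0.926
|Γ|² = 0.858
P_refl = |Γ|²·P_inc = 15.3 W, P_del = (1 − |Γ|²)·P_inc = 2.53 W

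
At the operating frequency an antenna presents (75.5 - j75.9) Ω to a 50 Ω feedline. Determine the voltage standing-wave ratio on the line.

VSWR ≈ 3.4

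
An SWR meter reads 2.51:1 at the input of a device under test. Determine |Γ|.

|Γ| = (S − 1)/(S + 1) = (2.51 − 1)/(2.51 + 1) = 1.51/3.51

|Γ| ≈ 0.43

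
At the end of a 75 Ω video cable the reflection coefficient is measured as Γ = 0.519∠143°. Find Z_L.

Z_L ≈ 26.1 + j22.3 Ω

Z_L = Z_0·(1 + Γ)/(1 − Γ) = 75·(0.586 + j0.312)/(1.41 − j0.312)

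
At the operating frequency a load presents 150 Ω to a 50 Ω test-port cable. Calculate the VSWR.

Γ = (150 − 50)/(150 + 50) = 0.5
VSWR = (1 + 0.5)/(1 − 0.5)

VSWR ≈ 3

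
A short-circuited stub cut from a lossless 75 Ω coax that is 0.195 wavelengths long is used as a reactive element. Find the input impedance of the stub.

βl = 2π × 0.195 = 70.2°
tan(βl) = 2.78
For a short-circuited stub, Z_in = jZ_0·tan(βl)

Z_in ≈ +j208 Ω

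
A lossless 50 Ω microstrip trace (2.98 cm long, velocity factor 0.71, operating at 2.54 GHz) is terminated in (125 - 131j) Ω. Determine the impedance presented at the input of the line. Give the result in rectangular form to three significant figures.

λ = v/f = 0.71·c / 2.54 GHz = 0.0839 m
βl = 2π·l/λ = 2π × 0.355 = 128°
tan(βl) = tan(128°) = -1.28
Z_in = Z_0·(Z_L + jZ_0·tanβl)/(Z_0 + jZ_L·tanβl)
     = 50·(125 − j195)/(-118 − j160)

Z_in ≈ 20.8 + j54.3 Ω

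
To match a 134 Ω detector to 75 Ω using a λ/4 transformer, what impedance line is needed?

Z_qwt ≈ 100 Ω

Z_qwt = √(Z_0·R_L) = √(75 × 134) = √10050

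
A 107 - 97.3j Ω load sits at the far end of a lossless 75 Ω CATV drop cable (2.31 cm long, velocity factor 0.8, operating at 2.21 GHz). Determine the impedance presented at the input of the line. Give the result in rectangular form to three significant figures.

Z_in ≈ 25.7 + j9.81 Ω

λ = v/f = 0.8·c / 2.21 GHz = 0.109 m
βl = 2π·l/λ = 2π × 0.213 = 76.6°
tan(βl) = tan(76.6°) = 4.19
Z_in = Z_0·(Z_L + jZ_0·tanβl)/(Z_0 + jZ_L·tanβl)
     = 75·(107 + j217)/(483 + j448)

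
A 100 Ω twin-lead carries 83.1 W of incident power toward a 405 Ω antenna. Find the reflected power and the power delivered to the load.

Γ = (405 − 100)/(405 + 100) = 0.604
|Γ|² = 0.365
P_refl = |Γ|²·P_inc = 30.3 W, P_del = (1 − |Γ|²)·P_inc = 52.8 W

P_reflected ≈ 30.3 W; P_delivered ≈ 52.8 W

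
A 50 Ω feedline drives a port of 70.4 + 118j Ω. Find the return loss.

Γ = (20.4 + j118)/(120.4 + j118), |Γ| = 0.71
RL = −20·log₁₀|Γ| = −20·log₁₀(0.71)

RL ≈ 2.97 dB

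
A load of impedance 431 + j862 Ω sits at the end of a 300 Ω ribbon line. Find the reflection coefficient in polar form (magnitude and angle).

Γ = (Z_L − Z_0)/(Z_L + Z_0) = (131 + j862)/(731 + j862)
|Γ| = 872/1130 = 0.771

Γ ≈ 0.771 ∠ 31.7°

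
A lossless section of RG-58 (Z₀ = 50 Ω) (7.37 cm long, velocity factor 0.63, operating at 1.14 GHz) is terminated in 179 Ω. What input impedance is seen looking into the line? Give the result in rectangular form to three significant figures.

Z_in ≈ 75.3 + j79.7 Ω

λ = v/f = 0.63·c / 1.14 GHz = 0.166 m
βl = 2π·l/λ = 2π × 0.445 = 160°
tan(βl) = tan(160°) = -0.363
Z_in = Z_0·(Z_L + jZ_0·tanβl)/(Z_0 + jZ_L·tanβl)
     = 50·(179 − j18.2)/(50 − j65)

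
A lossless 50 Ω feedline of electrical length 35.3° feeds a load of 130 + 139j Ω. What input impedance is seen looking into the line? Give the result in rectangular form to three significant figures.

tan(βl) = tan(35.3°) = 0.708
Z_in = Z_0·(Z_L + jZ_0·tanβl)/(Z_0 + jZ_L·tanβl)
     = 50·(130 + j174)/(-48.4 + j92)

Z_in ≈ 45.1 − j94.3 Ω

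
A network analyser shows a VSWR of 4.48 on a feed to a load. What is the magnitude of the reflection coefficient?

|Γ| = (S − 1)/(S + 1) = (4.48 − 1)/(4.48 + 1) = 3.48/5.48

|Γ| ≈ 0.635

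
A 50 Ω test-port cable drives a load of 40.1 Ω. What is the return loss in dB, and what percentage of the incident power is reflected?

Γ = (40.1 − 50)/(40.1 + 50) = -0.11
RL = −20·log₁₀(0.11) = 19.2 dB
P_refl/P_inc = |Γ|² = 0.0121

RL ≈ 19.2 dB; 1.21% of incident power reflected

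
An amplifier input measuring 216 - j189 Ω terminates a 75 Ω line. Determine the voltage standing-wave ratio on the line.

VSWR ≈ 5.24

Γ = (Z_L − Z_0)/(Z_L + Z_0) = (141 − j189)/(291 − j189)
|Γ| = 236/347 = 0.68
VSWR = (1 + |Γ|)/(1 − |Γ|) = 1.68/0.32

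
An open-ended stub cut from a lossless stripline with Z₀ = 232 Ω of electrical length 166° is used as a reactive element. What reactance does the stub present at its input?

X_in ≈ 931 Ω (inductive)

tan(βl) = -0.249
For an open-ended stub, Z_in = −jZ_0·cot(βl) = −jZ_0/tan(βl)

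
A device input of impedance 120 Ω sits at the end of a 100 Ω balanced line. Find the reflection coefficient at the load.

Γ = (Z_L − Z_0)/(Z_L + Z_0) = (120 − 100)/(120 + 100) = 20/220

Γ = 0.0909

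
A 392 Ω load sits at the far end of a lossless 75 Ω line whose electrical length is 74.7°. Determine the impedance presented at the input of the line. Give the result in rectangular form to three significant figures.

Z_in ≈ 15.4 − j19.7 Ω

tan(βl) = tan(74.7°) = 3.66
Z_in = Z_0·(Z_L + jZ_0·tanβl)/(Z_0 + jZ_L·tanβl)
     = 75·(392 + j274)/(75 + j1430)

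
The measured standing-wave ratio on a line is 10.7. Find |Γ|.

|Γ| = (S − 1)/(S + 1) = (10.7 − 1)/(10.7 + 1) = 9.7/11.7

|Γ| ≈ 0.829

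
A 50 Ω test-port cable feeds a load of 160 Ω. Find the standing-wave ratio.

For a purely resistive load, VSWR = R_L/Z_0 or Z_0/R_L (whichever > 1) = 160/50

VSWR ≈ 3.2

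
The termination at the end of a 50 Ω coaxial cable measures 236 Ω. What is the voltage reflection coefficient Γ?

Γ = 0.65

Γ = (Z_L − Z_0)/(Z_L + Z_0) = (236 − 50)/(236 + 50) = 186/286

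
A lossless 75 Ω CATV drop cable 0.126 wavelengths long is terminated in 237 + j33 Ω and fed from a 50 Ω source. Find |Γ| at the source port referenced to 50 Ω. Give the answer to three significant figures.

|Γ| ≈ 0.571

βl = 2π × 0.126 = 45.4°
tan(βl) = 1.01
Z_in = Z_0·(Z_L + jZ_0·tanβl)/(Z_0 + jZ_L·tanβl) = 45.5 − j66.2 Ω
Γ_s = (Z_in − Z_s)/(Z_in + Z_s) = (-4.49 − j66.2)/(95.5 − j66.2), |Γ_s| = 0.571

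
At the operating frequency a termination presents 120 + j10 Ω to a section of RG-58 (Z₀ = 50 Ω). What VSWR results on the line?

Γ = (Z_L − Z_0)/(Z_L + Z_0) = (70 + j10)/(170 + j10)
|Γ| = 70.7/170 = 0.415
VSWR = (1 + |Γ|)/(1 − |Γ|) = 1.42/0.585

VSWR ≈ 2.42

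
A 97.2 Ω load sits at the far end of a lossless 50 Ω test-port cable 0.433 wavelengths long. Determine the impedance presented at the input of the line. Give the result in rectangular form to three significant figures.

Z_in ≈ 66.4 + j35.4 Ω

βl = 2π × 0.433 = 156°
tan(βl) = tan(156°) = -0.448
Z_in = Z_0·(Z_L + jZ_0·tanβl)/(Z_0 + jZ_L·tanβl)
     = 50·(97.2 − j22.4)/(50 − j43.5)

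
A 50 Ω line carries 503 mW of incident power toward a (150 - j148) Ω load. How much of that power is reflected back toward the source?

|Γ| = |(100 − j148)/(200 − j148)| = 0.718
|Γ|² = 0.515
P_refl = |Γ|²·P_inc = 259 mW, P_del = (1 − |Γ|²)·P_inc = 244 mW

P_reflected ≈ 259 mW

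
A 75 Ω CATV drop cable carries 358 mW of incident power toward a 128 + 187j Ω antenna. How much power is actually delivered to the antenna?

P_delivered ≈ 180 mW

|Γ| = |(53 + j187)/(203 + j187)| = 0.704
|Γ|² = 0.496
P_refl = |Γ|²·P_inc = 178 mW, P_del = (1 − |Γ|²)·P_inc = 180 mW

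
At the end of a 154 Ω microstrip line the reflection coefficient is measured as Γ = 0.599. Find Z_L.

Z_L ≈ 614 Ω

Z_L = Z_0·(1 + Γ)/(1 − Γ) = 154·(1.6)/(0.401)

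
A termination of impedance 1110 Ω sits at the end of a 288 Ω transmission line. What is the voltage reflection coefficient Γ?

Γ = (Z_L − Z_0)/(Z_L + Z_0) = (1110 − 288)/(1110 + 288) = 822/1398

Γ = 0.588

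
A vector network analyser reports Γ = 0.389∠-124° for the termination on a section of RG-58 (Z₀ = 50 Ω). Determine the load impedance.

Z_L = Z_0·(1 + Γ)/(1 − Γ) = 50·(0.782 − j0.322)/(1.22 + j0.322)

Z_L ≈ 26.7 − j20.3 Ω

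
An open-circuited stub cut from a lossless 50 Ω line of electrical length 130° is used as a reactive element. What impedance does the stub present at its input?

Z_in ≈ +j42 Ω

tan(βl) = -1.19
For an open-circuited stub, Z_in = −jZ_0·cot(βl) = −jZ_0/tan(βl)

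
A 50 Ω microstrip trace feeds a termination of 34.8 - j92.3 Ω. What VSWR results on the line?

Γ = (Z_L − Z_0)/(Z_L + Z_0) = (-15.2 − j92.3)/(84.8 − j92.3)
|Γ| = 93.5/125 = 0.746
VSWR = (1 + |Γ|)/(1 − |Γ|) = 1.75/0.254

VSWR ≈ 6.88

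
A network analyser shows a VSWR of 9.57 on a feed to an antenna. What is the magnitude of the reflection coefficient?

|Γ| = (S − 1)/(S + 1) = (9.57 − 1)/(9.57 + 1) = 8.57/10.6

|Γ| ≈ 0.811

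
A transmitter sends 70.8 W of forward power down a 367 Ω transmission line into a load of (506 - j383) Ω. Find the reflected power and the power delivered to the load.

P_reflected ≈ 12.9 W; P_delivered ≈ 57.9 W

|Γ| = |(139 − j383)/(873 − j383)| = 0.427
|Γ|² = 0.183
P_refl = |Γ|²·P_inc = 12.9 W, P_del = (1 − |Γ|²)·P_inc = 57.9 W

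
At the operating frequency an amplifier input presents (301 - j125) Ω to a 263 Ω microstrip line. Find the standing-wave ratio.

VSWR ≈ 1.58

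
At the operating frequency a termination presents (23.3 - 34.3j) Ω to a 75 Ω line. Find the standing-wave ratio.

VSWR ≈ 3.95

Γ = (Z_L − Z_0)/(Z_L + Z_0) = (-51.7 − j34.3)/(98.3 − j34.3)
|Γ| = 62/104 = 0.596
VSWR = (1 + |Γ|)/(1 − |Γ|) = 1.6/0.404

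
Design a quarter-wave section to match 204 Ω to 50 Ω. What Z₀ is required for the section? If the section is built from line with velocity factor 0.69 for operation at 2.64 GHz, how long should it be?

Z_qwt ≈ 101 Ω; length ≈ 1.96 cm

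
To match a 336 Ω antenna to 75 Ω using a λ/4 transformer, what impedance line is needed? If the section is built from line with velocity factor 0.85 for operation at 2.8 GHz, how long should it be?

Z_qwt ≈ 159 Ω; length ≈ 2.28 cm

Z_qwt = √(Z_0·R_L) = √(75 × 336) = √25200
λ = 0.85·c/f = 0.0911 m, so l = λ/4 = 0.0228 m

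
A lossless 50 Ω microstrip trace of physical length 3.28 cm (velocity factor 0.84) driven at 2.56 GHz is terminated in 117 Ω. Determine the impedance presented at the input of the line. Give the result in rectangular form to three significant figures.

λ = v/f = 0.84·c / 2.56 GHz = 0.0984 m
βl = 2π·l/λ = 2π × 0.333 = 120°
tan(βl) = tan(120°) = -1.74
Z_in = Z_0·(Z_L + jZ_0·tanβl)/(Z_0 + jZ_L·tanβl)
     = 50·(117 − j86.8)/(50 − j203)

Z_in ≈ 26.8 + j22.2 Ω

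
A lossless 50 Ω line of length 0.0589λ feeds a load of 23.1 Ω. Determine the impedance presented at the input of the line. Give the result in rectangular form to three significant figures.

Z_in ≈ 25.7 + j14.8 Ω

βl = 2π × 0.0589 = 21.2°
tan(βl) = tan(21.2°) = 0.388
Z_in = Z_0·(Z_L + jZ_0·tanβl)/(Z_0 + jZ_L·tanβl)
     = 50·(23.1 + j19.4)/(50 + j8.96)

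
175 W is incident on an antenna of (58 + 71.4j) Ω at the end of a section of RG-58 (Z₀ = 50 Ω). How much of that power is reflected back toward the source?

|Γ| = |(8 + j71.4)/(108 + j71.4)| = 0.555
|Γ|² = 0.308
P_refl = |Γ|²·P_inc = 53.9 W, P_del = (1 − |Γ|²)·P_inc = 121 W

P_reflected ≈ 53.9 W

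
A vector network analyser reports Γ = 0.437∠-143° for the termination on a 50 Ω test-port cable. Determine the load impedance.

Z_L ≈ 21.4 − j13.9 Ω

Z_L = Z_0·(1 + Γ)/(1 − Γ) = 50·(0.651 − j0.263)/(1.35 + j0.263)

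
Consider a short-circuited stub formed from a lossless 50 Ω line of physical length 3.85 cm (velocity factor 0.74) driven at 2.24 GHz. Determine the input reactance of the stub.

X_in ≈ -42.2 Ω (capacitive)

λ = v/f = 0.74·c / 2.24 GHz = 0.0991 m
βl = 2π·l/λ = 2π × 0.388 = 140°
tan(βl) = -0.844
For a short-circuited stub, Z_in = jZ_0·tan(βl)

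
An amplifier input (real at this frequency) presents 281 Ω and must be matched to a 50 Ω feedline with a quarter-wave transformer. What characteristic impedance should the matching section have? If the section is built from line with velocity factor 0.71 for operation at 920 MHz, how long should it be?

Z_qwt = √(Z_0·R_L) = √(50 × 281) = √14050
λ = 0.71·c/f = 0.232 m, so l = λ/4 = 0.0579 m

Z_qwt ≈ 119 Ω; length ≈ 5.79 cm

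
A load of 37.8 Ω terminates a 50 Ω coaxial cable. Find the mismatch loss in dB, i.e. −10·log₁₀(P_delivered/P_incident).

mismatch loss ≈ 0.0847 dB

Γ = (37.8 − 50)/(37.8 + 50) = -0.139
|Γ|² = 0.0193, so P_del/P_inc = 1 − |Γ|² = 0.981
ML = −10·log₁₀(1 − |Γ|²)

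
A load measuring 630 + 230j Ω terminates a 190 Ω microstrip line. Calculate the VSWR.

VSWR ≈ 3.8

Γ = (Z_L − Z_0)/(Z_L + Z_0) = (440 + j230)/(820 + j230)
|Γ| = 496/852 = 0.583
VSWR = (1 + |Γ|)/(1 − |Γ|) = 1.58/0.417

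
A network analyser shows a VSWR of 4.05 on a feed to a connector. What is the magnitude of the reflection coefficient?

|Γ| ≈ 0.604

|Γ| = (S − 1)/(S + 1) = (4.05 − 1)/(4.05 + 1) = 3.05/5.05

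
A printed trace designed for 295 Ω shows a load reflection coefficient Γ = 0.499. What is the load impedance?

Z_L ≈ 883 Ω

Z_L = Z_0·(1 + Γ)/(1 − Γ) = 295·(1.5)/(0.501)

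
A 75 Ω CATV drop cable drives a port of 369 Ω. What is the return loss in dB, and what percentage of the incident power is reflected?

RL ≈ 3.58 dB; 43.8% of incident power reflected

Γ = (369 − 75)/(369 + 75) = 0.662
RL = −20·log₁₀(0.662) = 3.58 dB
P_refl/P_inc = |Γ|² = 0.438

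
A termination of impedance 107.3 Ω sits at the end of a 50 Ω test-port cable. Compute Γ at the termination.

Γ = 0.364

Γ = (Z_L − Z_0)/(Z_L + Z_0) = (107.3 − 50)/(107.3 + 50) = 57.3/157.3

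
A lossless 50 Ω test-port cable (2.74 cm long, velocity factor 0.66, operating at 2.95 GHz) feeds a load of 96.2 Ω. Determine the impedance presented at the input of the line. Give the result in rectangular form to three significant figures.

Z_in ≈ 53.4 + j34.2 Ω

λ = v/f = 0.66·c / 2.95 GHz = 0.0671 m
βl = 2π·l/λ = 2π × 0.408 = 147°
tan(βl) = tan(147°) = -0.65
Z_in = Z_0·(Z_L + jZ_0·tanβl)/(Z_0 + jZ_L·tanβl)
     = 50·(96.2 − j32.5)/(50 − j62.6)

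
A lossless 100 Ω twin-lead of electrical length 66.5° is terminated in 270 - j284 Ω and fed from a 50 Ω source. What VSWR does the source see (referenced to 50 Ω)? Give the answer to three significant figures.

VSWR ≈ 3.4

tan(βl) = 2.3
Z_in = Z_0·(Z_L + jZ_0·tanβl)/(Z_0 + jZ_L·tanβl) = 17.8 − j21.9 Ω
Γ_s = (Z_in − Z_s)/(Z_in + Z_s) = (-32.2 − j21.9)/(67.8 − j21.9), |Γ_s| = 0.546
VSWR = (1 + |Γ_s|)/(1 − |Γ_s|)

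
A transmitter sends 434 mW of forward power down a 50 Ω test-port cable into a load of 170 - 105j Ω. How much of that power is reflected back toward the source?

|Γ| = |(120 − j105)/(220 − j105)| = 0.654
|Γ|² = 0.428
P_refl = |Γ|²·P_inc = 186 mW, P_del = (1 − |Γ|²)·P_inc = 248 mW

P_reflected ≈ 186 mW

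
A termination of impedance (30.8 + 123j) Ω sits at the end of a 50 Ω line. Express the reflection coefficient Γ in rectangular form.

Γ ≈ 0.627 + j0.568

Γ = (Z_L − Z_0)/(Z_L + Z_0) = (-19.2 + j123)/(80.8 + j123)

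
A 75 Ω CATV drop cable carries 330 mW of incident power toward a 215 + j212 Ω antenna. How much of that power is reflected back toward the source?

|Γ| = |(140 + j212)/(290 + j212)| = 0.707
|Γ|² = 0.5
P_refl = |Γ|²·P_inc = 165 mW, P_del = (1 − |Γ|²)·P_inc = 165 mW

P_reflected ≈ 165 mW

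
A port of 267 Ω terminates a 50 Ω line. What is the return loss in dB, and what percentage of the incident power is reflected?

RL ≈ 3.29 dB; 46.9% of incident power reflected

Γ = (267 − 50)/(267 + 50) = 0.685
RL = −20·log₁₀(0.685) = 3.29 dB
P_refl/P_inc = |Γ|² = 0.469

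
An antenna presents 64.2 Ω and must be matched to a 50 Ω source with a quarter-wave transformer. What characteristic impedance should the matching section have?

Z_qwt ≈ 56.7 Ω

Z_qwt = √(Z_0·R_L) = √(50 × 64.2) = √3210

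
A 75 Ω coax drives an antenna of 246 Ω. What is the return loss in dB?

Γ = (246 − 75)/(246 + 75) = 0.533
RL = −20·log₁₀|Γ| = −20·log₁₀(0.533)

RL ≈ 5.47 dB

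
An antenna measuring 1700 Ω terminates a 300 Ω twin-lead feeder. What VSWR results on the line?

VSWR ≈ 5.67

For a purely resistive load, VSWR = R_L/Z_0 or Z_0/R_L (whichever > 1) = 1700/300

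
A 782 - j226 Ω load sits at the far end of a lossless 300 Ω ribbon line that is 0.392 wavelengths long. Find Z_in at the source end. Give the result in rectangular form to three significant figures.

Z_in ≈ 282 + j319 Ω

βl = 2π × 0.392 = 141°
tan(βl) = tan(141°) = -0.806
Z_in = Z_0·(Z_L + jZ_0·tanβl)/(Z_0 + jZ_L·tanβl)
     = 300·(782 − j468)/(118 − j631)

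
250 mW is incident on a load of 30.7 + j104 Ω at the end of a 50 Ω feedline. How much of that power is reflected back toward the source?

|Γ| = |(-19.3 + j104)/(80.7 + j104)| = 0.804
|Γ|² = 0.646
P_refl = |Γ|²·P_inc = 161 mW, P_del = (1 − |Γ|²)·P_inc = 88.6 mW

P_reflected ≈ 161 mW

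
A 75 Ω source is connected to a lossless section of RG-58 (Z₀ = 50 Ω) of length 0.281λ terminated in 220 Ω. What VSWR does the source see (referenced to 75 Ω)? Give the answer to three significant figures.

βl = 2π × 0.281 = 101°
tan(βl) = -5.07
Z_in = Z_0·(Z_L + jZ_0·tanβl)/(Z_0 + jZ_L·tanβl) = 11.8 + j9.34 Ω
Γ_s = (Z_in − Z_s)/(Z_in + Z_s) = (-63.2 + j9.34)/(86.8 + j9.34), |Γ_s| = 0.732
VSWR = (1 + |Γ_s|)/(1 − |Γ_s|)

VSWR ≈ 6.47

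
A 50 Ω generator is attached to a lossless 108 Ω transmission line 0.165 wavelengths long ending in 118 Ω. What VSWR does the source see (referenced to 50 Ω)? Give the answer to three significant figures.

VSWR ≈ 2.08

βl = 2π × 0.165 = 59.4°
tan(βl) = 1.69
Z_in = Z_0·(Z_L + jZ_0·tanβl)/(Z_0 + jZ_L·tanβl) = 103 − j8.02 Ω
Γ_s = (Z_in − Z_s)/(Z_in + Z_s) = (53.2 − j8.02)/(153 − j8.02), |Γ_s| = 0.351
VSWR = (1 + |Γ_s|)/(1 − |Γ_s|)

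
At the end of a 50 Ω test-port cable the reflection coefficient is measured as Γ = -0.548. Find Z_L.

Z_L = Z_0·(1 + Γ)/(1 − Γ) = 50·(0.452)/(1.55)

Z_L ≈ 14.6 Ω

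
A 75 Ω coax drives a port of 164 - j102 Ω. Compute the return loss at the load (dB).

Γ = (89 − j102)/(239 − j102), |Γ| = 0.521
RL = −20·log₁₀|Γ| = −20·log₁₀(0.521)

RL ≈ 5.66 dB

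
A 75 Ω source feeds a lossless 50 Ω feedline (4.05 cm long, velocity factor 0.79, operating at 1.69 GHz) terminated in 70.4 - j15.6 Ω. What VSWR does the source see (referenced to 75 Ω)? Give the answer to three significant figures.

VSWR ≈ 2.09

λ = v/f = 0.79·c / 1.69 GHz = 0.14 m
βl = 2π·l/λ = 2π × 0.289 = 104°
tan(βl) = -4.02
Z_in = Z_0·(Z_L + jZ_0·tanβl)/(Z_0 + jZ_L·tanβl) = 37.6 + j14.1 Ω
Γ_s = (Z_in − Z_s)/(Z_in + Z_s) = (-37.4 + j14.1)/(113 + j14.1), |Γ_s| = 0.352
VSWR = (1 + |Γ_s|)/(1 − |Γ_s|)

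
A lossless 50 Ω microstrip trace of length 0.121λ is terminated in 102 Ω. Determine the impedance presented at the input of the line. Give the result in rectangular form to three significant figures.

Z_in ≈ 40.8 − j31.6 Ω

βl = 2π × 0.121 = 43.6°
tan(βl) = tan(43.6°) = 0.951
Z_in = Z_0·(Z_L + jZ_0·tanβl)/(Z_0 + jZ_L·tanβl)
     = 50·(102 + j47.5)/(50 + j97)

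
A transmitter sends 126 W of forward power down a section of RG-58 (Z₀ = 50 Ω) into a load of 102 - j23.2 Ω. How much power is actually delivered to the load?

P_delivered ≈ 109 W

|Γ| = |(52 − j23.2)/(152 − j23.2)| = 0.37
|Γ|² = 0.137
P_refl = |Γ|²·P_inc = 17.3 W, P_del = (1 − |Γ|²)·P_inc = 109 W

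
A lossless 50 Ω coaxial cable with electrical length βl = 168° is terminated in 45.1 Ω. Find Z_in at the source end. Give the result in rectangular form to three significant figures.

Z_in ≈ 45.5 − j1.91 Ω

tan(βl) = tan(168°) = -0.213
Z_in = Z_0·(Z_L + jZ_0·tanβl)/(Z_0 + jZ_L·tanβl)
     = 50·(45.1 − j10.6)/(50 − j9.59)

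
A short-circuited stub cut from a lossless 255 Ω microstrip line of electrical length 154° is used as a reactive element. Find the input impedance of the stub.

Z_in ≈ −j124 Ω

tan(βl) = -0.488
For a short-circuited stub, Z_in = jZ_0·tan(βl)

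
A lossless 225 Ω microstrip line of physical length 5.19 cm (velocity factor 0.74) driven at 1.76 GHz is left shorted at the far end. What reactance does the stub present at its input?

λ = v/f = 0.74·c / 1.76 GHz = 0.126 m
βl = 2π·l/λ = 2π × 0.411 = 148°
tan(βl) = -0.622
For a shorted stub, Z_in = jZ_0·tan(βl)

X_in ≈ -140 Ω (capacitive)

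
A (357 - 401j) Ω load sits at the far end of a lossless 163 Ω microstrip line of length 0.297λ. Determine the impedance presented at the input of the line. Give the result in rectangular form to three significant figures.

Z_in ≈ 41.3 + j90.2 Ω

βl = 2π × 0.297 = 107°
tan(βl) = tan(107°) = -3.29
Z_in = Z_0·(Z_L + jZ_0·tanβl)/(Z_0 + jZ_L·tanβl)
     = 163·(357 − j937)/(-1160 − j1170)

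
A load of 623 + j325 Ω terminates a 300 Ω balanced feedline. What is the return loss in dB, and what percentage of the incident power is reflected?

Γ = (323 + j325)/(923 + j325), |Γ| = 0.468
RL = −20·log₁₀(0.468) = 6.59 dB
P_refl/P_inc = |Γ|² = 0.219

RL ≈ 6.59 dB; 21.9% of incident power reflected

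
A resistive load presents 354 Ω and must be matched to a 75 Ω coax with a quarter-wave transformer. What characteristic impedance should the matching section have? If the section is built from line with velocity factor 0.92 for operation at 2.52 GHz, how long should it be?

Z_qwt ≈ 163 Ω; length ≈ 2.74 cm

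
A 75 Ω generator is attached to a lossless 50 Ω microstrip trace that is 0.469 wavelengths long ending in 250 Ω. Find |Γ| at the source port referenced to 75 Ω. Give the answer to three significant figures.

βl = 2π × 0.469 = 169°
tan(βl) = -0.197
Z_in = Z_0·(Z_L + jZ_0·tanβl)/(Z_0 + jZ_L·tanβl) = 132 + j120 Ω
Γ_s = (Z_in − Z_s)/(Z_in + Z_s) = (56.6 + j120)/(207 + j120), |Γ_s| = 0.555

|Γ| ≈ 0.555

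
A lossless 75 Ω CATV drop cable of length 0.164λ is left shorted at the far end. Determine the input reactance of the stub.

βl = 2π × 0.164 = 59°
tan(βl) = 1.67
For a shorted stub, Z_in = jZ_0·tan(βl)

X_in ≈ 125 Ω (inductive)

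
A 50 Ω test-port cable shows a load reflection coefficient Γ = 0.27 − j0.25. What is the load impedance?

Z_L ≈ 72.6 − j42 Ω

Z_L = Z_0·(1 + Γ)/(1 − Γ) = 50·(1.27 − j0.25)/(0.73 + j0.25)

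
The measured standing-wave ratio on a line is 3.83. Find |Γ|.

|Γ| ≈ 0.586

|Γ| = (S − 1)/(S + 1) = (3.83 − 1)/(3.83 + 1) = 2.83/4.83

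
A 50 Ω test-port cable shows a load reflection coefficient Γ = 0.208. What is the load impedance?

Z_L ≈ 76.3 Ω

Z_L = Z_0·(1 + Γ)/(1 − Γ) = 50·(1.21)/(0.792)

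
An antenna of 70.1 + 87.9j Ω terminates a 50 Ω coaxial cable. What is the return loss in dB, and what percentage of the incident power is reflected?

RL ≈ 4.35 dB; 36.7% of incident power reflected

Γ = (20.1 + j87.9)/(120.1 + j87.9), |Γ| = 0.606
RL = −20·log₁₀(0.606) = 4.35 dB
P_refl/P_inc = |Γ|² = 0.367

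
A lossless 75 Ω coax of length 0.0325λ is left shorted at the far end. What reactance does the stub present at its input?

βl = 2π × 0.0325 = 11.7°
tan(βl) = 0.207
For a shorted stub, Z_in = jZ_0·tan(βl)

X_in ≈ 15.5 Ω (inductive)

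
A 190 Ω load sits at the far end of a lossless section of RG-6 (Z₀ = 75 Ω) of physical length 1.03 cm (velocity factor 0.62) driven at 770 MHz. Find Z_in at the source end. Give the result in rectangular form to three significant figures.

λ = v/f = 0.62·c / 770 MHz = 0.242 m
βl = 2π·l/λ = 2π × 0.0426 = 15.4°
tan(βl) = tan(15.4°) = 0.275
Z_in = Z_0·(Z_L + jZ_0·tanβl)/(Z_0 + jZ_L·tanβl)
     = 75·(190 + j20.6)/(75 + j52.2)

Z_in ≈ 138 − j75.2 Ω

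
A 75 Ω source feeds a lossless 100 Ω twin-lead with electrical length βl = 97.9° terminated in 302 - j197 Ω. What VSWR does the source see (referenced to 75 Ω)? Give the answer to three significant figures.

VSWR ≈ 3.53

tan(βl) = -7.21
Z_in = Z_0·(Z_L + jZ_0·tanβl)/(Z_0 + jZ_L·tanβl) = 24.7 + j28.8 Ω
Γ_s = (Z_in − Z_s)/(Z_in + Z_s) = (-50.3 + j28.8)/(99.7 + j28.8), |Γ_s| = 0.559
VSWR = (1 + |Γ_s|)/(1 − |Γ_s|)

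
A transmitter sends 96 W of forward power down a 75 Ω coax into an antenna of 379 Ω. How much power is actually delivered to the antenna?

Γ = (379 − 75)/(379 + 75) = 0.67
|Γ|² = 0.448
P_refl = |Γ|²·P_inc = 43 W, P_del = (1 − |Γ|²)·P_inc = 53 W

P_delivered ≈ 53 W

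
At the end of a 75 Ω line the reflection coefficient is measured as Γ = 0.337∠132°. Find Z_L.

Z_L ≈ 42.5 + j24 Ω

Z_L = Z_0·(1 + Γ)/(1 − Γ) = 75·(0.775 + j0.25)/(1.23 − j0.25)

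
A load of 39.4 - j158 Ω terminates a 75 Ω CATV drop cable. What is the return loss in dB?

RL ≈ 1.62 dB

Γ = (-35.6 − j158)/(114.4 − j158), |Γ| = 0.83
RL = −20·log₁₀|Γ| = −20·log₁₀(0.83)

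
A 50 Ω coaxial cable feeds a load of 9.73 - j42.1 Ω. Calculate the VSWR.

Γ = (Z_L − Z_0)/(Z_L + Z_0) = (-40.27 − j42.1)/(59.73 − j42.1)
|Γ| = 58.3/73.1 = 0.797
VSWR = (1 + |Γ|)/(1 − |Γ|) = 1.8/0.203

VSWR ≈ 8.86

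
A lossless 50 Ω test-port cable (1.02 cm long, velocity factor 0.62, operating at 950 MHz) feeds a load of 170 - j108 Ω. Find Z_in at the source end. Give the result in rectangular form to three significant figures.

λ = v/f = 0.62·c / 950 MHz = 0.196 m
βl = 2π·l/λ = 2π × 0.0521 = 18.8°
tan(βl) = tan(18.8°) = 0.34
Z_in = Z_0·(Z_L + jZ_0·tanβl)/(Z_0 + jZ_L·tanβl)
     = 50·(170 − j91)/(86.7 + j57.7)

Z_in ≈ 43.7 − j81.6 Ω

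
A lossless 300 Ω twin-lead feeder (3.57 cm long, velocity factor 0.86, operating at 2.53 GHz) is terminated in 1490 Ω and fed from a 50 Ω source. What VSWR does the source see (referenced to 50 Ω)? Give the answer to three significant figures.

λ = v/f = 0.86·c / 2.53 GHz = 0.102 m
βl = 2π·l/λ = 2π × 0.35 = 126°
tan(βl) = -1.37
Z_in = Z_0·(Z_L + jZ_0·tanβl)/(Z_0 + jZ_L·tanβl) = 90.4 + j205 Ω
Γ_s = (Z_in − Z_s)/(Z_in + Z_s) = (40.4 + j205)/(140 + j205), |Γ_s| = 0.841
VSWR = (1 + |Γ_s|)/(1 − |Γ_s|)

VSWR ≈ 11.6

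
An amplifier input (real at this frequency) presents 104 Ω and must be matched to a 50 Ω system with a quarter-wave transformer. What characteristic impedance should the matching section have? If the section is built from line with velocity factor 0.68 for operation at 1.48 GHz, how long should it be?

Z_qwt ≈ 72.1 Ω; length ≈ 3.45 cm

Z_qwt = √(Z_0·R_L) = √(50 × 104) = √5200
λ = 0.68·c/f = 0.138 m, so l = λ/4 = 0.0345 m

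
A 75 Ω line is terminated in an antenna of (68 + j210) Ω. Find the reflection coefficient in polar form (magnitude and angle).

Γ ≈ 0.827 ∠ 36.2°

Γ = (Z_L − Z_0)/(Z_L + Z_0) = (-7 + j210)/(143 + j210)
|Γ| = 210/254 = 0.827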